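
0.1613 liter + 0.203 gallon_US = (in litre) 0.9297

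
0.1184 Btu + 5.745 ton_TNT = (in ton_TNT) 5.745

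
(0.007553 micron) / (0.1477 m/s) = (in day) 5.919e-13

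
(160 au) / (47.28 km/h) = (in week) 3.013e+06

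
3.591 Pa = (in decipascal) 35.91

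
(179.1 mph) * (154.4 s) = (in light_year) 1.307e-12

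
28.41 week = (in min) 2.864e+05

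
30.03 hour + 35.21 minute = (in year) 0.003495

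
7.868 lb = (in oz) 125.9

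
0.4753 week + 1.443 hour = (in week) 0.4839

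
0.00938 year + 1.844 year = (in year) 1.853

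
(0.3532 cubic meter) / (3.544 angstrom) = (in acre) 2.463e+05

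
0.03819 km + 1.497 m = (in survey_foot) 130.2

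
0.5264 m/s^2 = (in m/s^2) 0.5264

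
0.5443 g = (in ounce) 0.0192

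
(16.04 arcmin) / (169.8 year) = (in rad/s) 8.713e-13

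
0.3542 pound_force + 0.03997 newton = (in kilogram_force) 0.1647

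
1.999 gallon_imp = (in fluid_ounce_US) 307.3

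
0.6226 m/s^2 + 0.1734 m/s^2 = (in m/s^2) 0.796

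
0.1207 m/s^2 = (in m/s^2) 0.1207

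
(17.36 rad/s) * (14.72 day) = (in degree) 1.265e+09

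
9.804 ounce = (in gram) 277.9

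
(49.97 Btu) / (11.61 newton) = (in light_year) 4.8e-13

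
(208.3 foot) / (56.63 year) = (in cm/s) 3.555e-06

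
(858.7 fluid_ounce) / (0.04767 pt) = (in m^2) 1510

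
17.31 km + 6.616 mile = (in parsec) 9.06e-13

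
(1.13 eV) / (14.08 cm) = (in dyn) 1.286e-13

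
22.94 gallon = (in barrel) 0.5462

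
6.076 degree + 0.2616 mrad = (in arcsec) 2.193e+04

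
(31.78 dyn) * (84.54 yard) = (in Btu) 2.329e-05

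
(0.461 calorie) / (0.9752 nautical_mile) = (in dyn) 106.8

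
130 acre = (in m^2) 5.261e+05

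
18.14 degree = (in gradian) 20.16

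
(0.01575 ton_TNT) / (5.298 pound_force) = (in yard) 3.058e+06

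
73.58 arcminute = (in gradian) 1.363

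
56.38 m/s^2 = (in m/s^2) 56.38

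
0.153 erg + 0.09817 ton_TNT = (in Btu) 3.893e+05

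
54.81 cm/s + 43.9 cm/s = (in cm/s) 98.71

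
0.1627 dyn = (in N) 1.627e-06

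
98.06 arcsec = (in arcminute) 1.634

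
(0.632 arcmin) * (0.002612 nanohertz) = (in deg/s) 2.751e-14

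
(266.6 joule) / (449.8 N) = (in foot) 1.945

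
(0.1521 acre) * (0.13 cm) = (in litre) 800.2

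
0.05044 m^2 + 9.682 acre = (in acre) 9.682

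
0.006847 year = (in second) 2.159e+05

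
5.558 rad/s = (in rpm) 53.07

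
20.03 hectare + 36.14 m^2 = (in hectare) 20.03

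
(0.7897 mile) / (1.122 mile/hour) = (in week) 0.004189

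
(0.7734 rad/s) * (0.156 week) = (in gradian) 4.645e+06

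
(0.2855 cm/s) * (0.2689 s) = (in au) 5.132e-15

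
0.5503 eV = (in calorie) 2.107e-20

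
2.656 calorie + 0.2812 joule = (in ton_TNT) 2.723e-09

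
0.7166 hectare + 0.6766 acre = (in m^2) 9904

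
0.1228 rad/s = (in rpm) 1.173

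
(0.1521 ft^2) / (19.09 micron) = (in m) 740.2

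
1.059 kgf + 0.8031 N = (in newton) 11.19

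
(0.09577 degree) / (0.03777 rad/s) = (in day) 5.122e-07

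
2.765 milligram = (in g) 0.002765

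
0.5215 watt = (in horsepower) 0.0006993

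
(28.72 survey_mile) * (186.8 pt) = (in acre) 0.7527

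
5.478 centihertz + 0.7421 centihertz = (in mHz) 62.2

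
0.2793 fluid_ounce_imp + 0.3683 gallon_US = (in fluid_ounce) 47.41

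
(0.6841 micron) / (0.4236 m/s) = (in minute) 2.692e-08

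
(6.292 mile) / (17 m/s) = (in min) 9.927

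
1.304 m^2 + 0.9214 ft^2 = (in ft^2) 14.96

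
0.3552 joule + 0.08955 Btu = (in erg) 9.484e+08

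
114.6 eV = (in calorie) 4.388e-18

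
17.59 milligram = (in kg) 1.759e-05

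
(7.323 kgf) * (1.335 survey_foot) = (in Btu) 0.0277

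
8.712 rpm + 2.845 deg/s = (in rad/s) 0.962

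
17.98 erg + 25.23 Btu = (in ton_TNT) 6.362e-06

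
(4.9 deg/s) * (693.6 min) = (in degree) 2.039e+05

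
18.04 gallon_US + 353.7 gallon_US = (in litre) 1407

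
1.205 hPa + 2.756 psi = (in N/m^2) 1.912e+04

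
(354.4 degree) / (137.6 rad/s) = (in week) 7.433e-08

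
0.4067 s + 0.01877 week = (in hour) 3.153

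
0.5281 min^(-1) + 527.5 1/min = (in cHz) 880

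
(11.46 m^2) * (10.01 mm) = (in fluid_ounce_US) 3879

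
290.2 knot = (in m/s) 149.3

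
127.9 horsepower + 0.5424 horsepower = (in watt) 9.578e+04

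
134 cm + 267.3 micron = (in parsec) 4.344e-17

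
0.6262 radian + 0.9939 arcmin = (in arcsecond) 1.292e+05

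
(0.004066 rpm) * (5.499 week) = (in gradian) 9.015e+04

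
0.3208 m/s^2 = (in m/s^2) 0.3208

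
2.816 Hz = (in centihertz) 281.6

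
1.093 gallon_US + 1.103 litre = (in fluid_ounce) 177.2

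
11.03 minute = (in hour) 0.1838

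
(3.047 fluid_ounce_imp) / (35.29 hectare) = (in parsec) 7.95e-27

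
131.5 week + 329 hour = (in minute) 1.345e+06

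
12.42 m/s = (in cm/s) 1242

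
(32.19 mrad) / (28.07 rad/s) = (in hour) 3.185e-07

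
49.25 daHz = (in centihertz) 4.925e+04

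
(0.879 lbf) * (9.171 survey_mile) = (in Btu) 54.7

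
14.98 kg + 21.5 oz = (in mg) 1.559e+07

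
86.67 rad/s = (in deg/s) 4966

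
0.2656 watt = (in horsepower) 0.0003562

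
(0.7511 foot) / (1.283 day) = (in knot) 4.015e-06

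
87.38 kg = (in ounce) 3082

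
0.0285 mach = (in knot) 18.86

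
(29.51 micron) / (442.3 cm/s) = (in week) 1.103e-11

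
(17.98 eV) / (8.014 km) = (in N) 3.595e-22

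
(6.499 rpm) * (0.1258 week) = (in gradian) 3.296e+06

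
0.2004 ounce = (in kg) 0.005681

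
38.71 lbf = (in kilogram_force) 17.56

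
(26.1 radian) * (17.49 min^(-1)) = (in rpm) 72.65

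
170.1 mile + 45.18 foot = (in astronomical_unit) 1.83e-06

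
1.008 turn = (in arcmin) 2.177e+04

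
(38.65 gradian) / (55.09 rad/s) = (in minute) 0.0001837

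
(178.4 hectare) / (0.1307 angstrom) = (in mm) 1.365e+20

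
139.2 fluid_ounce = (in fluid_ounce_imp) 144.9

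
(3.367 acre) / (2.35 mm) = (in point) 1.644e+10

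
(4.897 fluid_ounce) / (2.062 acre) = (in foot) 5.694e-08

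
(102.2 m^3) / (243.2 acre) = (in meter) 0.0001038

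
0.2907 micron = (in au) 1.943e-18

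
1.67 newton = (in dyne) 1.67e+05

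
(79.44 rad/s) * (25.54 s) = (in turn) 322.9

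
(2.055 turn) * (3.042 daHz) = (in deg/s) 2.25e+04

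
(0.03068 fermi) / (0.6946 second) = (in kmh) 1.59e-16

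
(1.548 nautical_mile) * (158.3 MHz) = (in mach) 1.333e+09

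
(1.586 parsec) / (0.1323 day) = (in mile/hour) 9.577e+12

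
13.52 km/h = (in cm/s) 375.6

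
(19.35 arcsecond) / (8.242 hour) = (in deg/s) 1.812e-07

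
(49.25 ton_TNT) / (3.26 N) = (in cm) 6.321e+12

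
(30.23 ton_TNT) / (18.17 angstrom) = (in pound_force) 1.565e+19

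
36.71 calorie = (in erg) 1.536e+09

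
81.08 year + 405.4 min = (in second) 2.557e+09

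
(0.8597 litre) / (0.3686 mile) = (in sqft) 1.56e-05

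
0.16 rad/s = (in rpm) 1.528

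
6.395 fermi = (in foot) 2.098e-14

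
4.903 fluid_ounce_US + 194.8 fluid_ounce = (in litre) 5.906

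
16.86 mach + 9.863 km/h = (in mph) 1.285e+04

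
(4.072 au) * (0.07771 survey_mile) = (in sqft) 8.2e+14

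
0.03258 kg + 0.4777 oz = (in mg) 4.612e+04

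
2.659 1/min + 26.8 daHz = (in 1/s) 268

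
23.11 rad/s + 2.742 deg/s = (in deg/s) 1327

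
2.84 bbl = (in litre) 451.5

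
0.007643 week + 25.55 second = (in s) 4648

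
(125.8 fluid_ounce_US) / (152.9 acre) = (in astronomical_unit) 4.019e-20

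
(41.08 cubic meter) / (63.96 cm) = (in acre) 0.01587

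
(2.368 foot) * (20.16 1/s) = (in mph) 32.55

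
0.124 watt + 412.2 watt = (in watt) 412.3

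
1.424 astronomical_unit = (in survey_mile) 1.324e+08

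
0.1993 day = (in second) 1.722e+04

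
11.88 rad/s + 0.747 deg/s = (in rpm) 113.6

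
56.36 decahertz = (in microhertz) 5.636e+08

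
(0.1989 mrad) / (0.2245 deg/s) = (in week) 8.393e-08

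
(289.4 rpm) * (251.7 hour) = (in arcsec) 5.664e+12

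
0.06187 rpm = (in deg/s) 0.3712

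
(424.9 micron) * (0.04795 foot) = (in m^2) 6.21e-06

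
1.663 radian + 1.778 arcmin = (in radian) 1.664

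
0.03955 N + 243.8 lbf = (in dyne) 1.085e+08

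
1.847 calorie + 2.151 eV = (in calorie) 1.847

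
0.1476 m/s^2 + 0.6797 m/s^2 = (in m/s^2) 0.8273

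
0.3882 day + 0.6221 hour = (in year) 0.001135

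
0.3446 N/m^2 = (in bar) 3.446e-06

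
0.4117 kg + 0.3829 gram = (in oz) 14.54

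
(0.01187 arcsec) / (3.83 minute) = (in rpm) 2.391e-09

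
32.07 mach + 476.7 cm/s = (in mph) 2.444e+04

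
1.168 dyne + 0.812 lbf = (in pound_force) 0.812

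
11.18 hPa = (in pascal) 1118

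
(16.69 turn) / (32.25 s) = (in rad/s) 3.252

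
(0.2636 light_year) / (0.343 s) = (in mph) 1.626e+16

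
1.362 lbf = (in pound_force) 1.362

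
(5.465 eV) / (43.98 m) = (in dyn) 1.991e-15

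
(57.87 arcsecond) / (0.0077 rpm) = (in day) 4.027e-06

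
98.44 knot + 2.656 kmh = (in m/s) 51.38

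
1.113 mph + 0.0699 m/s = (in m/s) 0.5675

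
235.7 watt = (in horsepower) 0.3161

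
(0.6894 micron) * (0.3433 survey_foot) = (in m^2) 7.214e-08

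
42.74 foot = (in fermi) 1.303e+16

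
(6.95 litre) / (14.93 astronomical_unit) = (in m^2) 3.112e-15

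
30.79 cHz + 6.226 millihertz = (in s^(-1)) 0.3141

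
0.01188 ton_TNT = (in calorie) 1.188e+07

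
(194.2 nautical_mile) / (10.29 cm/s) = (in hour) 970.9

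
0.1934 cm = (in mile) 1.202e-06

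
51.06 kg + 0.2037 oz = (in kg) 51.07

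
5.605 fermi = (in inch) 2.207e-13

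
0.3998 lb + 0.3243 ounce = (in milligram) 1.905e+05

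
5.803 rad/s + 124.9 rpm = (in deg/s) 1082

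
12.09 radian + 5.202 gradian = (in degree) 697.4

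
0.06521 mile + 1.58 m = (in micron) 1.065e+08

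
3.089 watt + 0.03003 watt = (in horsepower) 0.004183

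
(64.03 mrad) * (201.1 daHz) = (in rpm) 1230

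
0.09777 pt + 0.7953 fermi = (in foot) 0.0001132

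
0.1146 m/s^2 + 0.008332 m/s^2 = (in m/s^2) 0.1229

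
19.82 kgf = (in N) 194.4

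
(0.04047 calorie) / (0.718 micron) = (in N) 2.358e+05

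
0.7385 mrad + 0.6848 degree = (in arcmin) 43.63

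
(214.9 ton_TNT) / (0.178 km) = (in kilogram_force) 5.151e+08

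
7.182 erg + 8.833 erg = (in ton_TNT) 3.828e-16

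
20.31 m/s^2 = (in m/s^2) 20.31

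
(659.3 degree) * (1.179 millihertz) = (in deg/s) 0.7773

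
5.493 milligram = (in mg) 5.493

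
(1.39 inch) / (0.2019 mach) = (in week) 8.491e-10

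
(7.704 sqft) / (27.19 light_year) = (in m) 2.782e-18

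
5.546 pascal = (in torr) 0.0416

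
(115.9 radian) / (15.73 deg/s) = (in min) 7.036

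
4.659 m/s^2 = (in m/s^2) 4.659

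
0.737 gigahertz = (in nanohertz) 7.37e+17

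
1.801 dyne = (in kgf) 1.837e-06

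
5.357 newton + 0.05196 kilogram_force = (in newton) 5.867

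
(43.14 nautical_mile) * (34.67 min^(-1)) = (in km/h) 1.662e+05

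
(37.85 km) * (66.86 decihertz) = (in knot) 4.919e+05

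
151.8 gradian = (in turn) 0.3795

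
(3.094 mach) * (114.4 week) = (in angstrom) 7.289e+20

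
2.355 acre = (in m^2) 9530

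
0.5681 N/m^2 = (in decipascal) 5.681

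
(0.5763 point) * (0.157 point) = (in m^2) 1.126e-08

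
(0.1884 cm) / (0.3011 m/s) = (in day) 7.242e-08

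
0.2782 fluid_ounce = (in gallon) 0.002173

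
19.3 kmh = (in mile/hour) 11.99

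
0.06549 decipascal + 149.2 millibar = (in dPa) 1.492e+05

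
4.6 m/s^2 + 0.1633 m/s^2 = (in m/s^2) 4.763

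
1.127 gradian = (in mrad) 17.7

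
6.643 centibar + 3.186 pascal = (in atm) 0.06559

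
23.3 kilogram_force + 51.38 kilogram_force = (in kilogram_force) 74.68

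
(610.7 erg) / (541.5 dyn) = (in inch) 0.444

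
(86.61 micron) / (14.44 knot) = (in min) 1.943e-07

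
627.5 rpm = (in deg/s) 3765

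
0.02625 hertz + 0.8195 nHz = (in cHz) 2.625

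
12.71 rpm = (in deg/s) 76.26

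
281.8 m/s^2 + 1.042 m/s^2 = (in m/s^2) 282.8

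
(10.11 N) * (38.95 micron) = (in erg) 3938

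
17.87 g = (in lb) 0.0394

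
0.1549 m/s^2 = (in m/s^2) 0.1549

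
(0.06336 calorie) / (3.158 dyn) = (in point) 2.38e+07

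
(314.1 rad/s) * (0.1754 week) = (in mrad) 3.332e+10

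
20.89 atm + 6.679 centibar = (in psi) 308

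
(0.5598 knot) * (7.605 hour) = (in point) 2.235e+07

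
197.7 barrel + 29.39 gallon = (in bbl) 198.4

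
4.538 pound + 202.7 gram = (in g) 2261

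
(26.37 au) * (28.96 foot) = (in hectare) 3.482e+09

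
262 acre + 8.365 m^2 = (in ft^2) 1.141e+07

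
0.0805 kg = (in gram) 80.5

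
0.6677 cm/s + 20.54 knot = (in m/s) 10.57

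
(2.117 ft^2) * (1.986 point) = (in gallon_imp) 0.03031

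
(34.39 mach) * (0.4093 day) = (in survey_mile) 2.573e+05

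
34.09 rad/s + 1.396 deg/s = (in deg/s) 1955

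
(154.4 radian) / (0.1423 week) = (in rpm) 0.01713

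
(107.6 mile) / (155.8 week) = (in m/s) 0.001838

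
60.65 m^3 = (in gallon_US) 1.602e+04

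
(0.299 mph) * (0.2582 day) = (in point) 8.453e+06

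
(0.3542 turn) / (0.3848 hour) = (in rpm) 0.01534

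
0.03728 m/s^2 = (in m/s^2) 0.03728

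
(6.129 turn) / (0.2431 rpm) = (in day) 0.01751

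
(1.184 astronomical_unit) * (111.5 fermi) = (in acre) 4.88e-06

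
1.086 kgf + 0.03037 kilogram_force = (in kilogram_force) 1.116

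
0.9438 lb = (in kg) 0.4281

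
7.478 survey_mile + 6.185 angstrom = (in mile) 7.478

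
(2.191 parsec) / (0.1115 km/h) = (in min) 3.638e+16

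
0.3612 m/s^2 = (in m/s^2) 0.3612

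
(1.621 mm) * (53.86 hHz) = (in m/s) 8.731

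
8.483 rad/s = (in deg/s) 486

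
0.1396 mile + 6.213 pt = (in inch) 8845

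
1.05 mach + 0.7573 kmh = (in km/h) 1288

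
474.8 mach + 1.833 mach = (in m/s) 1.623e+05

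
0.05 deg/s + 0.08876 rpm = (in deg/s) 0.5826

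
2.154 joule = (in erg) 2.154e+07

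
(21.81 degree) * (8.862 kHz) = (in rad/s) 3373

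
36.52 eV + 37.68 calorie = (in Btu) 0.1494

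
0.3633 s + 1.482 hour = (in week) 0.008822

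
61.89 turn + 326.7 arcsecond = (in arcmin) 1.337e+06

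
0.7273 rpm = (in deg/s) 4.364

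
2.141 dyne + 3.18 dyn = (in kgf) 5.426e-06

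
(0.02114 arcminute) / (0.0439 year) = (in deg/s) 2.545e-10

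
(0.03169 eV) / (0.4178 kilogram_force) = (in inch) 4.879e-20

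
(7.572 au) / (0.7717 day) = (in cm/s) 1.699e+09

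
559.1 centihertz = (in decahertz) 0.5591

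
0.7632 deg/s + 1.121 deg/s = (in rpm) 0.314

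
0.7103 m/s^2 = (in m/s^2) 0.7103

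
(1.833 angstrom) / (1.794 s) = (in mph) 2.286e-10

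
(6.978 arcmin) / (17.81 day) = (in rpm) 1.26e-08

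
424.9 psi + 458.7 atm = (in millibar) 4.941e+05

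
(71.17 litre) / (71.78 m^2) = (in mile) 6.161e-07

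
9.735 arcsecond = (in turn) 7.512e-06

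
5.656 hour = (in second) 2.036e+04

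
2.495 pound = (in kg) 1.132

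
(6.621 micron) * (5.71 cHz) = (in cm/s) 3.781e-05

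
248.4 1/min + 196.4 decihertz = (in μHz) 2.378e+07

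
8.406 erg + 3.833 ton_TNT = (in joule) 1.604e+10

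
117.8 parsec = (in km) 3.635e+15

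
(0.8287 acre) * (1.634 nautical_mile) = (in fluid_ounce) 3.432e+11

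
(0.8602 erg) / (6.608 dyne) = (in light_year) 1.376e-19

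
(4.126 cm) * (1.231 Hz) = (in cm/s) 5.079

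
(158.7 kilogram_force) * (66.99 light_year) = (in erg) 9.864e+27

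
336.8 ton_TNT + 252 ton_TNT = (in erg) 2.464e+19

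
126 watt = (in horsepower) 0.169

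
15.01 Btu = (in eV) 9.884e+22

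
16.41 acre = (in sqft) 7.148e+05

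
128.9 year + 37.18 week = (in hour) 1.135e+06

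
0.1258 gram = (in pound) 0.0002773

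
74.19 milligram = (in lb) 0.0001636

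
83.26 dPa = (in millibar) 0.08326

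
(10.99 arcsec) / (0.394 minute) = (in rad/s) 2.254e-06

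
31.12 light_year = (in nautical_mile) 1.59e+14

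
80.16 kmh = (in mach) 0.06539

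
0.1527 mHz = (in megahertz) 1.527e-10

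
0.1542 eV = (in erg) 2.471e-13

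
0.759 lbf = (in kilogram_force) 0.3443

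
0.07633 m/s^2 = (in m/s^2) 0.07633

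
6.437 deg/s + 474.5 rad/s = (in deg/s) 2.719e+04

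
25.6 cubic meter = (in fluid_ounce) 8.656e+05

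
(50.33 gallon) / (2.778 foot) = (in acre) 5.56e-05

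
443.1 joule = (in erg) 4.431e+09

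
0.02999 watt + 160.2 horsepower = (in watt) 1.195e+05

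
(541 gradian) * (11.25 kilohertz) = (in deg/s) 5.478e+06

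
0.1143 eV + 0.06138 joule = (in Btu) 5.818e-05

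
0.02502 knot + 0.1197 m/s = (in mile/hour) 0.2966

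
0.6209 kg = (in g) 620.9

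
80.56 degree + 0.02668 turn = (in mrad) 1574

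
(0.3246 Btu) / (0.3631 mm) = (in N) 9.432e+05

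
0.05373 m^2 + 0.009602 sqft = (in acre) 1.35e-05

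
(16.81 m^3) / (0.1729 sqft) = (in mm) 1.047e+06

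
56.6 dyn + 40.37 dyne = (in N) 0.0009697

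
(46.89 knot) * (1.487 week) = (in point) 6.15e+10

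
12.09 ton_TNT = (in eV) 3.157e+29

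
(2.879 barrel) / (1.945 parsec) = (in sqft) 8.209e-17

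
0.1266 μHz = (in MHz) 1.266e-13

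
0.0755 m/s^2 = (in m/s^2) 0.0755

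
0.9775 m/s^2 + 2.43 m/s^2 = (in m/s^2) 3.408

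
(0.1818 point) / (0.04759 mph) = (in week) 4.984e-09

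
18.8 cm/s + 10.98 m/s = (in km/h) 40.2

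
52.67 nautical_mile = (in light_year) 1.031e-11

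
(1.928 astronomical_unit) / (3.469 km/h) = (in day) 3.464e+06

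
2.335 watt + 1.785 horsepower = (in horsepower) 1.788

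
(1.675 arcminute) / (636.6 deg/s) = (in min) 7.309e-07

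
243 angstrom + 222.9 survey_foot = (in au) 4.542e-10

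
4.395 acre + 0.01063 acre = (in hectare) 1.783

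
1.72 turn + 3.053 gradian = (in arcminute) 3.732e+04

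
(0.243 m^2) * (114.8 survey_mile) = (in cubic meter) 4.489e+04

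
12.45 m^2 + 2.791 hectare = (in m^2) 2.792e+04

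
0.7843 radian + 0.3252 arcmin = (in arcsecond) 1.618e+05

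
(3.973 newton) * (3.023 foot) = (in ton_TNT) 8.749e-10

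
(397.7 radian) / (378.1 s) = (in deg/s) 60.27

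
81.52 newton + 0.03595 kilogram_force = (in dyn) 8.187e+06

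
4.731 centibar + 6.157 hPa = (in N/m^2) 5347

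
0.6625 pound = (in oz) 10.6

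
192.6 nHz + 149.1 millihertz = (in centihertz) 14.91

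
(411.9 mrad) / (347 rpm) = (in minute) 0.0001889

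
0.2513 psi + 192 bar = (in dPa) 1.92e+08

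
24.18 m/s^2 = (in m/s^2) 24.18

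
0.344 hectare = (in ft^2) 3.703e+04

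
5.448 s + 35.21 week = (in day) 246.5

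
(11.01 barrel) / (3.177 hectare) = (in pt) 0.1562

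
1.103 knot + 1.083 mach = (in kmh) 1330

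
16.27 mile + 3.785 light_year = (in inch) 1.41e+18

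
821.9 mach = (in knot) 5.44e+05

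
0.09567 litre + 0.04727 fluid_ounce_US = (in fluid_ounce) 3.282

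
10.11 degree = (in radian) 0.1765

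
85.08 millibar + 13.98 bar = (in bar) 14.07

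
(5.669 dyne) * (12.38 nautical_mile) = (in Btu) 0.001232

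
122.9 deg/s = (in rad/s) 2.145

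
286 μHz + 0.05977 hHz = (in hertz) 5.977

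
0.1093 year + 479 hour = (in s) 5.171e+06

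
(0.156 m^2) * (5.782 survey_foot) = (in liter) 274.9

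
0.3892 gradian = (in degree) 0.3503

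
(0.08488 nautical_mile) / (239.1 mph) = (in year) 4.664e-08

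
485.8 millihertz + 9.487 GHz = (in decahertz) 9.487e+08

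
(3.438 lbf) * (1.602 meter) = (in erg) 2.45e+08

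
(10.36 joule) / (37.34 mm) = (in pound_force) 62.37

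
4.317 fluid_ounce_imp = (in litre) 0.1227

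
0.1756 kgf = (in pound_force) 0.3871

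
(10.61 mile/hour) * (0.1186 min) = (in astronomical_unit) 2.256e-10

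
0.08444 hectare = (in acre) 0.2087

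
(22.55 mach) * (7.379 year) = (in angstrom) 1.787e+22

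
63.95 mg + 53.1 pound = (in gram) 2.409e+04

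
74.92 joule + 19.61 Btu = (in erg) 2.076e+11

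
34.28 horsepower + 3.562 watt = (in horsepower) 34.28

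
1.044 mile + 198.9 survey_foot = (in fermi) 1.741e+18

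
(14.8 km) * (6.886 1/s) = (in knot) 1.981e+05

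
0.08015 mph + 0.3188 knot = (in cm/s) 19.98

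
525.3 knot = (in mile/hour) 604.5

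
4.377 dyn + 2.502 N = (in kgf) 0.2551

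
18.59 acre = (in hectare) 7.523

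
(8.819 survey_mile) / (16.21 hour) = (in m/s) 0.2432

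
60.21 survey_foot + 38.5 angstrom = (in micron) 1.835e+07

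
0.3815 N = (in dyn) 3.815e+04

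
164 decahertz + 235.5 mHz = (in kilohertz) 1.64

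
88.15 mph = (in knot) 76.6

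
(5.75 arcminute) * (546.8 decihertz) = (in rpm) 0.8734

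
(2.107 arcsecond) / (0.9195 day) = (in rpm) 1.228e-09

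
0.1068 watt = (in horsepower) 0.0001432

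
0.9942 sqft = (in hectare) 9.236e-06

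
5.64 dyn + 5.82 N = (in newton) 5.82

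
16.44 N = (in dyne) 1.644e+06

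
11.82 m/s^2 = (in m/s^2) 11.82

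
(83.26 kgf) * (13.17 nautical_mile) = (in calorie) 4.76e+06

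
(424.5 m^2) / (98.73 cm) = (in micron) 4.3e+08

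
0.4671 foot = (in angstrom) 1.424e+09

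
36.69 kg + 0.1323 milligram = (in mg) 3.669e+07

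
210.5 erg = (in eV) 1.314e+14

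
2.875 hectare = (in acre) 7.104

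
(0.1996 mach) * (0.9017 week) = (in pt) 1.051e+11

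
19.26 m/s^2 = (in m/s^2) 19.26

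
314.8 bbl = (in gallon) 1.322e+04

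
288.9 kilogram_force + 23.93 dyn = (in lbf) 636.9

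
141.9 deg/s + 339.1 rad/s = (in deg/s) 1.957e+04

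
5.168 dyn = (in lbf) 1.162e-05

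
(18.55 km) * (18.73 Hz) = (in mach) 1020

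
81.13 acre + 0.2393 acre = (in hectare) 32.93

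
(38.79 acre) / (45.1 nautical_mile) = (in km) 0.001879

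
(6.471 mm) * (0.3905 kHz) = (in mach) 0.007421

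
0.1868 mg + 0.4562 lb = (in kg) 0.2069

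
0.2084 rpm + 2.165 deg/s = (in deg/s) 3.415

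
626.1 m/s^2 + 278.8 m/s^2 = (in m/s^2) 904.9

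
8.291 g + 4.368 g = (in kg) 0.01266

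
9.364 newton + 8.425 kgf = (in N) 91.99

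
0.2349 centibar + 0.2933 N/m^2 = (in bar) 0.002352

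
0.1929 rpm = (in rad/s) 0.0202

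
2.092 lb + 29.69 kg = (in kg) 30.64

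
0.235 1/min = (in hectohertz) 3.917e-05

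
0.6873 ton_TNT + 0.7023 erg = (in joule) 2.876e+09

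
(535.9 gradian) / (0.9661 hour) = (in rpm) 0.02311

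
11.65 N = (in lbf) 2.619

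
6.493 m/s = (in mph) 14.52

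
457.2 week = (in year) 8.768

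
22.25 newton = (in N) 22.25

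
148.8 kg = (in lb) 328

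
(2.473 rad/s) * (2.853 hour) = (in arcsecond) 5.239e+09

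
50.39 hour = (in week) 0.2999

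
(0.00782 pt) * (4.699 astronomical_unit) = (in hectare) 193.9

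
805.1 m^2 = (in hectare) 0.08051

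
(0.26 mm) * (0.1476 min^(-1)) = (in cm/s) 6.396e-05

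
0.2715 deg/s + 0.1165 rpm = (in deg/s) 0.9705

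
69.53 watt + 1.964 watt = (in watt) 71.49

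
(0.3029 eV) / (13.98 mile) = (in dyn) 2.157e-19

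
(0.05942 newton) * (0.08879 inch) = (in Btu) 1.27e-07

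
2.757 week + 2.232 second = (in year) 0.05287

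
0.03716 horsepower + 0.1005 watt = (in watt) 27.81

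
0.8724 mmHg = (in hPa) 1.163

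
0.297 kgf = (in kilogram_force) 0.297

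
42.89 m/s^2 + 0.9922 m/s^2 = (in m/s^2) 43.88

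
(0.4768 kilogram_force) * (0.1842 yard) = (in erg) 7.876e+06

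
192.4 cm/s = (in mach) 0.005651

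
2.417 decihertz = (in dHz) 2.417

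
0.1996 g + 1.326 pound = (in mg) 6.017e+05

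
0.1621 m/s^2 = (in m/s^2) 0.1621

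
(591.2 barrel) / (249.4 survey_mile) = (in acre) 5.787e-08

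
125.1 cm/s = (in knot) 2.432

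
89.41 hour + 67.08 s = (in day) 3.726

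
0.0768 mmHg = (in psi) 0.001485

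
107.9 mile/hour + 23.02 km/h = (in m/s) 54.63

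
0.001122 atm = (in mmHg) 0.8527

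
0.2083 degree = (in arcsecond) 749.9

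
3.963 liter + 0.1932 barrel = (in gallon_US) 9.161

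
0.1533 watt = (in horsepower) 0.0002056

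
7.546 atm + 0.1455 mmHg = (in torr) 5735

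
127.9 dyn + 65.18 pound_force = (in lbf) 65.18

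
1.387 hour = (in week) 0.008256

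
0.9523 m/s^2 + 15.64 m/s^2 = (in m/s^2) 16.59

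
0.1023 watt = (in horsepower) 0.0001372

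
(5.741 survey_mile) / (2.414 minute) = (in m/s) 63.79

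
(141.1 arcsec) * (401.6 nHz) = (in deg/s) 1.574e-08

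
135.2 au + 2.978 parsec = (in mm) 9.191e+19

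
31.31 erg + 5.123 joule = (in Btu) 0.004856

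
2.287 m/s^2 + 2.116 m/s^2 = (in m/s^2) 4.403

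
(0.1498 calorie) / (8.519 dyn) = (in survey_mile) 4.572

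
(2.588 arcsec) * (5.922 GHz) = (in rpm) 7.095e+05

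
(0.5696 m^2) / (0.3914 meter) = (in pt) 4125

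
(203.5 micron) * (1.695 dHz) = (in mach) 1.013e-07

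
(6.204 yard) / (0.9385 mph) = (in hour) 0.003756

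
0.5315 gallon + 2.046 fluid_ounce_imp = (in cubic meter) 0.00207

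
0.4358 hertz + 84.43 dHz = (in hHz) 0.08879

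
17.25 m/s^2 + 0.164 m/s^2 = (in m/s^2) 17.41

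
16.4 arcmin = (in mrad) 4.771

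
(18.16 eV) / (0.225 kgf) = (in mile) 8.194e-22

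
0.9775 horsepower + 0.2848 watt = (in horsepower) 0.9779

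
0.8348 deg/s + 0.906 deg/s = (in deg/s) 1.741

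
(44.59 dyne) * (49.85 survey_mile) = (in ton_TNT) 8.55e-09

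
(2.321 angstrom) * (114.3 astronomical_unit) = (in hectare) 0.3969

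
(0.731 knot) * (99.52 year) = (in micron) 1.18e+15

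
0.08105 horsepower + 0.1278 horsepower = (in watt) 155.7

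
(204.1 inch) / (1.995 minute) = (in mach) 0.0001272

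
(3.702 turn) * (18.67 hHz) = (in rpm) 4.147e+05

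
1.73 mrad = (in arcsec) 356.8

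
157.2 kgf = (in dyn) 1.542e+08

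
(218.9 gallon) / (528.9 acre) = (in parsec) 1.255e-23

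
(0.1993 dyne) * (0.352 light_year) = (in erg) 6.637e+16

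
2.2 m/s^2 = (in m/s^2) 2.2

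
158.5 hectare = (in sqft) 1.706e+07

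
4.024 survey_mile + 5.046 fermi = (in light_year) 6.845e-13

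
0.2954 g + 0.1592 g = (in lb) 0.001002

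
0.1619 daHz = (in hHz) 0.01619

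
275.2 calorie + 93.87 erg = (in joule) 1151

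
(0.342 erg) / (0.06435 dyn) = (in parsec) 1.722e-18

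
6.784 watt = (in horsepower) 0.009097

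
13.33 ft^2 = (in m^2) 1.238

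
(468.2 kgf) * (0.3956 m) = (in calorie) 434.1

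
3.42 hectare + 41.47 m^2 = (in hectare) 3.424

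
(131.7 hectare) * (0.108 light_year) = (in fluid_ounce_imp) 4.736e+25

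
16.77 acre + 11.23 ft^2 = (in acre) 16.77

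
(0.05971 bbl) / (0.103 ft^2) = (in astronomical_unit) 6.632e-12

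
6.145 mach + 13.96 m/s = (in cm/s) 2.106e+05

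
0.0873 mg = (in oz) 3.079e-06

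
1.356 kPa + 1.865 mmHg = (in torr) 12.04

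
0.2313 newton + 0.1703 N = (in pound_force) 0.09028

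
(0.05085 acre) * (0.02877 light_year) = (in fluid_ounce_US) 1.894e+21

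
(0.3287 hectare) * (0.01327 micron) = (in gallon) 0.01152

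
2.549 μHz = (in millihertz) 0.002549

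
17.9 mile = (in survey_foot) 9.451e+04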